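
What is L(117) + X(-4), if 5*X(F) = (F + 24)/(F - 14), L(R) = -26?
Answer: -236/9 ≈ -26.222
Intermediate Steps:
X(F) = (24 + F)/(5*(-14 + F)) (X(F) = ((F + 24)/(F - 14))/5 = ((24 + F)/(-14 + F))/5 = (24 + F)/(5*(-14 + F)))
L(117) + X(-4) = -26 + (24 - 4)/(5*(-14 - 4)) = -26 + (⅕)*20/(-18) = -26 + (⅕)*(-1/18)*20 = -26 - 2/9 = -236/9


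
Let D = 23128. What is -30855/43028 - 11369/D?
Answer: -300699943/248787896 ≈ -1.2087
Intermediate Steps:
-30855/43028 - 11369/D = -30855/43028 - 11369/23128 = -300699943/248787896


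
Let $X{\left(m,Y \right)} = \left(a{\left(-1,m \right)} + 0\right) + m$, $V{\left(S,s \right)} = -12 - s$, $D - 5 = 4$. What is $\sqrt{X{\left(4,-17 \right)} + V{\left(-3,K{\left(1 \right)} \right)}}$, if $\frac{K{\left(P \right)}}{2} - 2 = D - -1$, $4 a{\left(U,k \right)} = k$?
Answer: $i \sqrt{31} \approx 5.5678 i$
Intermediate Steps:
$a{\left(U,k \right)} = \frac{k}{4}$
$D = 9$ ($D = 5 + 4 = 9$)
$K{\left(P \right)} = 24$ ($K{\left(P \right)} = 4 + 2 \left(9 - -1\right) = 4 + 2 \left(9 + 1\right) = 4 + 2 \cdot 10 = 4 + 20 = 24$)
$X{\left(m,Y \right)} = \frac{5 m}{4}$ ($X{\left(m,Y \right)} = \left(\frac{m}{4} + 0\right) + m = \frac{m}{4} + m = \frac{5 m}{4}$)
$\sqrt{X{\left(4,-17 \right)} + V{\left(-3,K{\left(1 \right)} \right)}} = \sqrt{\frac{5}{4} \cdot 4 - 36} = \sqrt{5 - 36} = \sqrt{-31} = i \sqrt{31}$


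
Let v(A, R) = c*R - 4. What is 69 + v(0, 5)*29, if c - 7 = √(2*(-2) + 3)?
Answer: 968 + 145*I ≈ 968.0 + 145.0*I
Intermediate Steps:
c = 7 + I (c = 7 + √(2*(-2) + 3) = 7 + √(-4 + 3) = 7 + √(-1) = 7 + I ≈ 7.0 + 1.0*I)
v(A, R) = -4 + R*(7 + I) (v(A, R) = (7 + I)*R - 4 = R*(7 + I) - 4 = -4 + R*(7 + I))
69 + v(0, 5)*29 = 69 + (-4 + 5*(7 + I))*29 = 69 + (-4 + (35 + 5*I))*29 = 69 + (31 + 5*I)*29 = 69 + (899 + 145*I) = 968 + 145*I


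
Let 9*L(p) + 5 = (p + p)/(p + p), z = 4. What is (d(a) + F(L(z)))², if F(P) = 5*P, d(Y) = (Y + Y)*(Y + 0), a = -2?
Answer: 2704/81 ≈ 33.383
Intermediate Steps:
L(p) = -4/9 (L(p) = -5/9 + ((p + p)/(p + p))/9 = -5/9 + ((2*p)/((2*p)))/9 = -5/9 + ((2*p)*(1/(2*p)))/9 = -5/9 + (⅑)*1 = -5/9 + ⅑ = -4/9)
d(Y) = 2*Y² (d(Y) = (2*Y)*Y = 2*Y²)
(d(a) + F(L(z)))² = (2*(-2)² + 5*(-4/9))² = (2*4 - 20/9)² = (8 - 20/9)² = (52/9)² = 2704/81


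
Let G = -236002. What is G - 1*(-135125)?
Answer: -100877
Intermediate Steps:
G - 1*(-135125) = -236002 - 1*(-135125) = -236002 + 135125 = -100877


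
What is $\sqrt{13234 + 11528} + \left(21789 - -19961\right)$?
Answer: $41750 + \sqrt{24762} \approx 41907.0$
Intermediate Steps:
$\sqrt{13234 + 11528} + \left(21789 - -19961\right) = \sqrt{24762} + \left(21789 + 19961\right) = \sqrt{24762} + 41750 = 41750 + \sqrt{24762}$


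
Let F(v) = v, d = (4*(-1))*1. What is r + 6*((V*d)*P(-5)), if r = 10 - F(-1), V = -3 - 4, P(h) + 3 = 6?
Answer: 515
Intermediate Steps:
d = -4 (d = -4*1 = -4)
P(h) = 3 (P(h) = -3 + 6 = 3)
V = -7
r = 11 (r = 10 - 1*(-1) = 10 + 1 = 11)
r + 6*((V*d)*P(-5)) = 11 + 6*(-7*(-4)*3) = 11 + 6*(28*3) = 11 + 6*84 = 11 + 504 = 515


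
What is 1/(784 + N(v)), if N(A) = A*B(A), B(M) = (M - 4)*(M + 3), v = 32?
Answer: 1/32144 ≈ 3.1110e-5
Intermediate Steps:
B(M) = (-4 + M)*(3 + M)
N(A) = A*(-12 + A² - A)
1/(784 + N(v)) = 1/(784 + 32*(-12 + 32² - 1*32)) = 1/(784 + 32*(-12 + 1024 - 32)) = 1/(784 + 32*980) = 1/(784 + 31360) = 1/32144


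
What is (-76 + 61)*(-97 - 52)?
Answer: 2235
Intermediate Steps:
(-76 + 61)*(-97 - 52) = -15*(-149) = 2235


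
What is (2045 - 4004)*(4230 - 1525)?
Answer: -5299095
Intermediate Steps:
(2045 - 4004)*(4230 - 1525) = -1959*2705 = -5299095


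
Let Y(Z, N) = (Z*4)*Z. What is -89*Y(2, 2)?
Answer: -1424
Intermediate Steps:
Y(Z, N) = 4*Z² (Y(Z, N) = (4*Z)*Z = 4*Z²)
-89*Y(2, 2) = -356*2² = -356*4 = -89*16 = -1424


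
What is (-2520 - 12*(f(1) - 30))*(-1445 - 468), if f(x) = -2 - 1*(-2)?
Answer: 4132080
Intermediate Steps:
f(x) = 0 (f(x) = -2 + 2 = 0)
(-2520 - 12*(f(1) - 30))*(-1445 - 468) = (-2520 - 12*(0 - 30))*(-1445 - 468) = (-2520 - 12*(-30))*(-1913) = (-2520 + 360)*(-1913) = -2160*(-1913) = 4132080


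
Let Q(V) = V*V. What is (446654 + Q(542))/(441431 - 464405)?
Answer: -17629/547 ≈ -32.229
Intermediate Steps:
Q(V) = V²
(446654 + Q(542))/(441431 - 464405) = (446654 + 542²)/(441431 - 464405) = (446654 + 293764)/(-22974) = 740418*(-1/22974) = -17629/547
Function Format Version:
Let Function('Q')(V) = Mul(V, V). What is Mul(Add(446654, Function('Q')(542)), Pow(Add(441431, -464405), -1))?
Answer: Rational(-17629, 547) ≈ -32.229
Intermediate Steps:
Function('Q')(V) = Pow(V, 2)
Mul(Add(446654, Function('Q')(542)), Pow(Add(441431, -464405), -1)) = Mul(Add(446654, Pow(542, 2)), Pow(Add(441431, -464405), -1)) = Mul(Add(446654, 293764), Pow(-22974, -1)) = Mul(740418, Rational(-1, 22974)) = Rational(-17629, 547)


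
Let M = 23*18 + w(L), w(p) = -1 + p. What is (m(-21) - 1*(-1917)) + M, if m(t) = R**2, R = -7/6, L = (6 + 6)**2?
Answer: 89113/36 ≈ 2475.4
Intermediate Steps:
L = 144 (L = 12**2 = 144)
R = -7/6 (R = -7*1/6 = -7/6 ≈ -1.1667)
m(t) = 49/36 (m(t) = (-7/6)**2 = 49/36)
M = 557 (M = 23*18 + (-1 + 144) = 414 + 143 = 557)
(m(-21) - 1*(-1917)) + M = (49/36 - 1*(-1917)) + 557 = (49/36 + 1917) + 557 = 69061/36 + 557 = 89113/36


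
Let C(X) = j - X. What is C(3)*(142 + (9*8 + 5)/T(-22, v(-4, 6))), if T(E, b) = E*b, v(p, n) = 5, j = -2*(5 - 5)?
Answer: -4239/10 ≈ -423.90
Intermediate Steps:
j = 0 (j = -2*0 = 0)
C(X) = -X (C(X) = 0 - X = -X)
C(3)*(142 + (9*8 + 5)/T(-22, v(-4, 6))) = (-1*3)*(142 + (9*8 + 5)/((-22*5))) = -3*(142 + (72 + 5)/(-110)) = -3*(142 + 77*(-1/110)) = -3*(142 - 7/10) = -3*1413/10 = -4239/10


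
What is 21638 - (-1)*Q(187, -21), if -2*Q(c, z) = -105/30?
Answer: 86559/4 ≈ 21640.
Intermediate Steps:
Q(c, z) = 7/4 (Q(c, z) = -(-105)/(2*30) = -½*(-7/2) = 7/4)
21638 - (-1)*Q(187, -21) = 21638 - (-1)*7/4 = 21638 - 1*(-7/4) = 21638 + 7/4 = 86559/4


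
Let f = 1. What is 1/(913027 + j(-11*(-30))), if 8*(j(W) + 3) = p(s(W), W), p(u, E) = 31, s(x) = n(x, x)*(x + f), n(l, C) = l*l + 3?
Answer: 8/7304223 ≈ 1.0953e-6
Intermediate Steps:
n(l, C) = 3 + l**2 (n(l, C) = l**2 + 3 = 3 + l**2)
s(x) = (1 + x)*(3 + x**2) (s(x) = (3 + x**2)*(x + 1) = (3 + x**2)*(1 + x) = (1 + x)*(3 + x**2))
j(W) = 7/8 (j(W) = -3 + (1/8)*31 = -3 + 31/8 = 7/8)
1/(913027 + j(-11*(-30))) = 1/(913027 + 7/8) = 1/(7304223/8) = 8/7304223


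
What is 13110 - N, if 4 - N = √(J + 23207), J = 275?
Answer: 13106 + √23482 ≈ 13259.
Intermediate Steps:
N = 4 - √23482 (N = 4 - √(275 + 23207) = 4 - √23482 ≈ -149.24)
13110 - N = 13110 - (4 - √23482) = 13110 + (-4 + √23482) = 13106 + √23482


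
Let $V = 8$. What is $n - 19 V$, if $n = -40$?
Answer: $-192$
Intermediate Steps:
$n - 19 V = -40 - 152 = -192$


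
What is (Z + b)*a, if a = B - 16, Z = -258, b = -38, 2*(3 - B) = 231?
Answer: 38036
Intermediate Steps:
B = -225/2 (B = 3 - ½*231 = 3 - 231/2 = -225/2 ≈ -112.50)
a = -257/2 (a = -225/2 - 16 = -257/2 ≈ -128.50)
(Z + b)*a = (-258 - 38)*(-257/2) = -296*(-257/2) = 38036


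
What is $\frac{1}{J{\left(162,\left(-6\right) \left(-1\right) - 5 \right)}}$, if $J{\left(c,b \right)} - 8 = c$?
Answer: $\frac{1}{170} \approx 0.0058824$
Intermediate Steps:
$J{\left(c,b \right)} = 8 + c$
$\frac{1}{J{\left(162,\left(-6\right) \left(-1\right) - 5 \right)}} = \frac{1}{8 + 162} = \frac{1}{170}$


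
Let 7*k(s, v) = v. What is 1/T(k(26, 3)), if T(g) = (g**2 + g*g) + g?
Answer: 49/39 ≈ 1.2564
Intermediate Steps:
k(s, v) = v/7
T(g) = g + 2*g**2 (T(g) = (g**2 + g**2) + g = 2*g**2 + g = g + 2*g**2)
1/T(k(26, 3)) = 1/(((1/7)*3)*(1 + 2*((1/7)*3))) = 1/(3*(1 + 2*(3/7))/7) = 1/(3*(1 + 6/7)/7) = 1/((3/7)*(13/7)) = 1/(39/49) = 49/39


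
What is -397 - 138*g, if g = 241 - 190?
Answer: -7435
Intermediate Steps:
g = 51
-397 - 138*g = -397 - 138*51 = -397 - 7038 = -7435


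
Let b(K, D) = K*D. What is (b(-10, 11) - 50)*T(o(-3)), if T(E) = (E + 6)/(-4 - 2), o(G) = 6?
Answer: 320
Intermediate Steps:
T(E) = -1 - E/6 (T(E) = (6 + E)/(-6) = (6 + E)*(-1/6) = -1 - E/6)
b(K, D) = D*K
(b(-10, 11) - 50)*T(o(-3)) = (11*(-10) - 50)*(-1 - 1/6*6) = (-110 - 50)*(-1 - 1) = -160*(-2) = 320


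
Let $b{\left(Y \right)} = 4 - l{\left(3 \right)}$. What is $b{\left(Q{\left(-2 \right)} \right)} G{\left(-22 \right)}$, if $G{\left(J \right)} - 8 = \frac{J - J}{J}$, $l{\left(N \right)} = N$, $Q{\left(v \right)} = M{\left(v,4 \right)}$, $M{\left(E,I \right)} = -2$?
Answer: $8$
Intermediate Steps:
$Q{\left(v \right)} = -2$
$b{\left(Y \right)} = 1$ ($b{\left(Y \right)} = 4 - 3 = 1$)
$G{\left(J \right)} = 8$ ($G{\left(J \right)} = 8 + \frac{J - J}{J} = 8 + \frac{0}{J} = 8 + 0 = 8$)
$b{\left(Q{\left(-2 \right)} \right)} G{\left(-22 \right)} = 1 \cdot 8 = 8$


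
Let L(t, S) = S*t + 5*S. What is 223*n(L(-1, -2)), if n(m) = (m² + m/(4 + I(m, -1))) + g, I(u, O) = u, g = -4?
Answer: 13826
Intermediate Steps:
L(t, S) = 5*S + S*t
n(m) = -4 + m² + m/(4 + m) (n(m) = (m² + m/(4 + m)) - 4 = -4 + m² + m/(4 + m))
223*n(L(-1, -2)) = 223*((-16 + (-2*(5 - 1))³ - (-6)*(5 - 1) + 4*(-2*(5 - 1))²)/(4 - 2*(5 - 1))) = 223*((-16 + (-2*4)³ - (-6)*4 + 4*(-2*4)²)/(4 - 2*4)) = 223*((-16 + (-8)³ - 3*(-8) + 4*(-8)²)/(4 - 8)) = 223*((-16 - 512 + 24 + 4*64)/(-4)) = 223*(-(-16 - 512 + 24 + 256)/4) = 223*(-¼*(-248)) = 223*62 = 13826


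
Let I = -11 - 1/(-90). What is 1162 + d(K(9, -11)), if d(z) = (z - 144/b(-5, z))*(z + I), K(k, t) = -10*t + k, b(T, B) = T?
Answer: 7706719/450 ≈ 17126.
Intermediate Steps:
I = -989/90 (I = -11 - 1*(-1/90) = -11 + 1/90 = -989/90 ≈ -10.989)
K(k, t) = k - 10*t
d(z) = (-989/90 + z)*(144/5 + z) (d(z) = (z - 144/(-5))*(z - 989/90) = (z - 144*(-⅕))*(-989/90 + z) = (z + 144/5)*(-989/90 + z) = (144/5 + z)*(-989/90 + z) = (-989/90 + z)*(144/5 + z))
1162 + d(K(9, -11)) = 1162 + (-7912/25 + (9 - 10*(-11))² + 1603*(9 - 10*(-11))/90) = 1162 + (-7912/25 + (9 + 110)² + 1603*(9 + 110)/90) = 1162 + (-7912/25 + 119² + (1603/90)*119) = 1162 + (-7912/25 + 14161 + 190757/90) = 1162 + 7183819/450 = 7706719/450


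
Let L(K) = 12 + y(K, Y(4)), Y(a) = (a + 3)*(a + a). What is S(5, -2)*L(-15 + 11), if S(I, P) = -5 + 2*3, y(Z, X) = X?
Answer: 68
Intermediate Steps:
Y(a) = 2*a*(3 + a) (Y(a) = (3 + a)*(2*a) = 2*a*(3 + a))
L(K) = 68 (L(K) = 12 + 2*4*(3 + 4) = 12 + 2*4*7 = 12 + 56 = 68)
S(I, P) = 1 (S(I, P) = -5 + 6 = 1)
S(5, -2)*L(-15 + 11) = 1*68 = 68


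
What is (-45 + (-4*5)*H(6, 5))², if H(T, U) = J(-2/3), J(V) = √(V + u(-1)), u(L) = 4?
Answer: 10075/3 + 600*√30 ≈ 6644.7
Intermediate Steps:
J(V) = √(4 + V) (J(V) = √(V + 4) = √(4 + V))
H(T, U) = √30/3 (H(T, U) = √(4 - 2/3) = √(4 - 2*⅓) = √(4 - ⅔) = √(10/3) = √30/3)
(-45 + (-4*5)*H(6, 5))² = (-45 + (-4*5)*(√30/3))² = (-45 - 20*√30/3)²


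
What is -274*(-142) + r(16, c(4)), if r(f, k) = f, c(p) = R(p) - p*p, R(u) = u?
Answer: 38924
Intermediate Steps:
c(p) = p - p² (c(p) = p - p*p = p - p²)
-274*(-142) + r(16, c(4)) = -274*(-142) + 16 = 38908 + 16 = 38924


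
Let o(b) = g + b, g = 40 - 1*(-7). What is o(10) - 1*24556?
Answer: -24499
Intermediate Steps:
g = 47 (g = 40 + 7 = 47)
o(b) = 47 + b
o(10) - 1*24556 = (47 + 10) - 1*24556 = 57 - 24556 = -24499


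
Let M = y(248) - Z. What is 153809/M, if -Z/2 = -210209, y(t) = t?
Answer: -153809/420170 ≈ -0.36606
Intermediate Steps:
Z = 420418 (Z = -2*(-210209) = 420418)
M = -420170 (M = 248 - 1*420418 = 248 - 420418 = -420170)
153809/M = 153809/(-420170) = 153809*(-1/420170) = -153809/420170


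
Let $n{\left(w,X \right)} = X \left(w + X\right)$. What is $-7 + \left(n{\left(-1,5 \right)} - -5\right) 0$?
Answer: $-7$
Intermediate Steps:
$n{\left(w,X \right)} = X \left(X + w\right)$
$-7 + \left(n{\left(-1,5 \right)} - -5\right) 0 = -7 + \left(5 \left(5 - 1\right) - -5\right) 0 = -7 + \left(5 \cdot 4 + 5\right) 0 = -7 + \left(20 + 5\right) 0 = -7 + 25 \cdot 0 = -7 + 0 = -7$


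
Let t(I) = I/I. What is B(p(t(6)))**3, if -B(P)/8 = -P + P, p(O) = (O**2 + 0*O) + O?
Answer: 0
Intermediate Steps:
t(I) = 1
p(O) = O + O**2 (p(O) = (O**2 + 0) + O = O**2 + O = O + O**2)
B(P) = 0 (B(P) = -8*(-P + P) = -8*0 = 0)
B(p(t(6)))**3 = 0**3 = 0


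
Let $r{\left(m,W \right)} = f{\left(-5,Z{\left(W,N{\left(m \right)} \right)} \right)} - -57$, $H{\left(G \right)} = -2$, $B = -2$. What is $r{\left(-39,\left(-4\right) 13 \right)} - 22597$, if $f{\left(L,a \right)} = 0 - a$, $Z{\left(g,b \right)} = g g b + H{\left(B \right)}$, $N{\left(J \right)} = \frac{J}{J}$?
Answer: $-25242$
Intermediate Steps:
$N{\left(J \right)} = 1$
$Z{\left(g,b \right)} = -2 + b g^{2}$ ($Z{\left(g,b \right)} = g g b - 2 = g^{2} b - 2 = b g^{2} - 2 = -2 + b g^{2}$)
$f{\left(L,a \right)} = - a$
$r{\left(m,W \right)} = 59 - W^{2}$ ($r{\left(m,W \right)} = - (-2 + 1 W^{2}) - -57 = - (-2 + W^{2}) + 57 = \left(2 - W^{2}\right) + 57 = 59 - W^{2}$)
$r{\left(-39,\left(-4\right) 13 \right)} - 22597 = \left(59 - \left(\left(-4\right) 13\right)^{2}\right) - 22597 = \left(59 - \left(-52\right)^{2}\right) - 22597 = \left(59 - 2704\right) - 22597 = -2645 - 22597 = -25242$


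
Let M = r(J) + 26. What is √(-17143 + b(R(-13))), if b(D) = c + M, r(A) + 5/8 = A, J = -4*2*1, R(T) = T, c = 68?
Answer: I*√272922/4 ≈ 130.6*I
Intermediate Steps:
J = -8 (J = -8*1 = -8)
r(A) = -5/8 + A
M = 139/8 (M = (-5/8 - 8) + 26 = -69/8 + 26 = 139/8 ≈ 17.375)
b(D) = 683/8 (b(D) = 68 + 139/8 = 683/8)
√(-17143 + b(R(-13))) = √(-17143 + 683/8) = √(-136461/8) = I*√272922/4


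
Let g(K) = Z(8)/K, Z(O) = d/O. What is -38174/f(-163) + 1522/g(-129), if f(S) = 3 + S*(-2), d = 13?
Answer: -517257878/4277 ≈ -1.2094e+5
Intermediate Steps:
f(S) = 3 - 2*S
Z(O) = 13/O
g(K) = 13/(8*K) (g(K) = (13/8)/K = (13*(1/8))/K = 13/(8*K))
-38174/f(-163) + 1522/g(-129) = -38174/(3 - 2*(-163)) + 1522/(((13/8)/(-129))) = -38174/(3 + 326) + 1522/(((13/8)*(-1/129))) = -38174/329 + 1522/(-13/1032) = -38174*1/329 + 1522*(-1032/13) = -38174/329 - 1570704/13 = -517257878/4277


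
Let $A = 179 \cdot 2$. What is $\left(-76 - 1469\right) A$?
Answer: $-553110$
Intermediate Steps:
$A = 358$
$\left(-76 - 1469\right) A = \left(-76 - 1469\right) 358 = \left(-1545\right) 358 = -553110$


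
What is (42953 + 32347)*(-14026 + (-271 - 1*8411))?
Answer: -1709912400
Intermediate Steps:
(42953 + 32347)*(-14026 + (-271 - 1*8411)) = 75300*(-14026 + (-271 - 8411)) = 75300*(-14026 - 8682) = 75300*(-22708) = -1709912400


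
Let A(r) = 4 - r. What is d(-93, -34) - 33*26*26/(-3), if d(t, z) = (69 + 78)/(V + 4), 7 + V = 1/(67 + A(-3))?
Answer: 1632478/221 ≈ 7386.8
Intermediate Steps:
V = -517/74 (V = -7 + 1/(67 + (4 - 1*(-3))) = -7 + 1/(67 + (4 + 3)) = -7 + 1/(67 + 7) = -7 + 1/74 = -517/74 ≈ -6.9865)
d(t, z) = -10878/221 (d(t, z) = (69 + 78)/(-517/74 + 4) = 147/(-221/74) = 147*(-74/221) = -10878/221)
d(-93, -34) - 33*26*26/(-3) = -10878/221 - 33*26*26/(-3) = -10878/221 - 858*26*(-1/3) = -10878/221 - 858*(-26)/3 = -10878/221 - 1*(-7436) = -10878/221 + 7436 = 1632478/221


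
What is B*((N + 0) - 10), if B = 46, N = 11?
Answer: 46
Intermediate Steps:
B*((N + 0) - 10) = 46*((11 + 0) - 10) = 46*(11 - 10) = 46*1 = 46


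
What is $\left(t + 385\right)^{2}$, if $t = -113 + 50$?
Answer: $103684$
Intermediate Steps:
$t = -63$
$\left(t + 385\right)^{2} = \left(-63 + 385\right)^{2} = 322^{2} = 103684$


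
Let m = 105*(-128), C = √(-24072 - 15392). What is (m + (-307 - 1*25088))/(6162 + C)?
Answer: -119650635/19004854 + 38835*I*√9866/19004854 ≈ -6.2958 + 0.20297*I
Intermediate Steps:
C = 2*I*√9866 (C = √(-39464) = 2*I*√9866 ≈ 198.66*I)
m = -13440
(m + (-307 - 1*25088))/(6162 + C) = (-13440 + (-307 - 1*25088))/(6162 + 2*I*√9866) = (-13440 + (-307 - 25088))/(6162 + 2*I*√9866) = (-13440 - 25395)/(6162 + 2*I*√9866) = -38835/(6162 + 2*I*√9866)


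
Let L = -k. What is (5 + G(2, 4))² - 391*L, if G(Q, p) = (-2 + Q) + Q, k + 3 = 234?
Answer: 90370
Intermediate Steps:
k = 231 (k = -3 + 234 = 231)
L = -231 (L = -1*231 = -231)
G(Q, p) = -2 + 2*Q
(5 + G(2, 4))² - 391*L = (5 + (-2 + 2*2))² - 391*(-231) = (5 + (-2 + 4))² + 90321 = (5 + 2)² + 90321 = 7² + 90321 = 49 + 90321 = 90370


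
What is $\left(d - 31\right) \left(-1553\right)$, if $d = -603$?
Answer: $984602$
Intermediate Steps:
$\left(d - 31\right) \left(-1553\right) = \left(-603 - 31\right) \left(-1553\right) = \left(-634\right) \left(-1553\right) = 984602$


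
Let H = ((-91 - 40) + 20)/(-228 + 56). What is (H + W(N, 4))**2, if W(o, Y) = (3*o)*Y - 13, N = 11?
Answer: 423495241/29584 ≈ 14315.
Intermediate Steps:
W(o, Y) = -13 + 3*Y*o (W(o, Y) = 3*Y*o - 13 = -13 + 3*Y*o)
H = 111/172 (H = (-131 + 20)/(-172) = -111*(-1/172) = 111/172 ≈ 0.64535)
(H + W(N, 4))**2 = (111/172 + (-13 + 3*4*11))**2 = (111/172 + (-13 + 132))**2 = (111/172 + 119)**2 = (20579/172)**2 = 423495241/29584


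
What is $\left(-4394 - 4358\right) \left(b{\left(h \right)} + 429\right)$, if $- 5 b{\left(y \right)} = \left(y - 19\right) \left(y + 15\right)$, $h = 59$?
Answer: $1426576$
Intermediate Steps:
$b{\left(y \right)} = - \frac{\left(-19 + y\right) \left(15 + y\right)}{5}$ ($b{\left(y \right)} = - \frac{\left(y - 19\right) \left(y + 15\right)}{5} = - \frac{\left(-19 + y\right) \left(15 + y\right)}{5}$)
$\left(-4394 - 4358\right) \left(b{\left(h \right)} + 429\right) = \left(-4394 - 4358\right) \left(\left(57 - \frac{59^{2}}{5} + \frac{4}{5} \cdot 59\right) + 429\right) = - 8752 \left(\left(57 - \frac{3481}{5} + \frac{236}{5}\right) + 429\right) = - 8752 \left(-592 + 429\right) = \left(-8752\right) \left(-163\right) = 1426576$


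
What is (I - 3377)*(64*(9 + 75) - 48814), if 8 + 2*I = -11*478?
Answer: 261062380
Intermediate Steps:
I = -2633 (I = -4 + (-11*478)/2 = -4 + (1/2)*(-5258) = -4 - 2629 = -2633)
(I - 3377)*(64*(9 + 75) - 48814) = (-2633 - 3377)*(64*(9 + 75) - 48814) = -6010*(64*84 - 48814) = -6010*(5376 - 48814) = -6010*(-43438) = 261062380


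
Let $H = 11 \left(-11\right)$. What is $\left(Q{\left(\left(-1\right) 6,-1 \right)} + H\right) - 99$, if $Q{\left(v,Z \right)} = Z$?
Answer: $-221$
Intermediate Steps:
$H = -121$
$\left(Q{\left(\left(-1\right) 6,-1 \right)} + H\right) - 99 = \left(-1 - 121\right) - 99 = -122 - 99 = -221$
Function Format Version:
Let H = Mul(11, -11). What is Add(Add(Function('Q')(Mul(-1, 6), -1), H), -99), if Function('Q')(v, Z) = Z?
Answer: -221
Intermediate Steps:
H = -121
Add(Add(Function('Q')(Mul(-1, 6), -1), H), -99) = Add(Add(-1, -121), -99) = Add(-122, -99) = -221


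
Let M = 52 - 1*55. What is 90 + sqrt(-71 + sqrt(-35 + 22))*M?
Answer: 90 - 3*sqrt(-71 + I*sqrt(13)) ≈ 89.358 - 25.287*I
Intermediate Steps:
M = -3 (M = 52 - 55 = -3)
90 + sqrt(-71 + sqrt(-35 + 22))*M = 90 + sqrt(-71 + sqrt(-35 + 22))*(-3) = 90 + sqrt(-71 + sqrt(-13))*(-3) = 90 + sqrt(-71 + I*sqrt(13))*(-3) = 90 - 3*sqrt(-71 + I*sqrt(13))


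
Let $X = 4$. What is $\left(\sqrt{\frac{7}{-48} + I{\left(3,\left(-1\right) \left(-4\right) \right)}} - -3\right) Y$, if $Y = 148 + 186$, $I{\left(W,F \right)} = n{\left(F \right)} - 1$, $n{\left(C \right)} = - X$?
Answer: $1002 + \frac{167 i \sqrt{741}}{6} \approx 1002.0 + 757.66 i$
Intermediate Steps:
$n{\left(C \right)} = -4$ ($n{\left(C \right)} = \left(-1\right) 4 = -4$)
$I{\left(W,F \right)} = -5$ ($I{\left(W,F \right)} = -4 - 1 = -5$)
$Y = 334$
$\left(\sqrt{\frac{7}{-48} + I{\left(3,\left(-1\right) \left(-4\right) \right)}} - -3\right) Y = \left(\sqrt{\frac{7}{-48} - 5} - -3\right) 334 = \left(\sqrt{7 \left(- \frac{1}{48}\right) - 5} + 3\right) 334 = \left(\sqrt{- \frac{7}{48} - 5} + 3\right) 334 = \left(\sqrt{- \frac{247}{48}} + 3\right) 334 = \left(\frac{i \sqrt{741}}{12} + 3\right) 334 = \left(3 + \frac{i \sqrt{741}}{12}\right) 334 = 1002 + \frac{167 i \sqrt{741}}{6}$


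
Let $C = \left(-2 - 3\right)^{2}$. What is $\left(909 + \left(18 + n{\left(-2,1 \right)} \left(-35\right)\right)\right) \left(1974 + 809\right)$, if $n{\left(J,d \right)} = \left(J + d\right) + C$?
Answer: $242121$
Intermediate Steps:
$C = 25$ ($C = \left(-5\right)^{2} = 25$)
$n{\left(J,d \right)} = 25 + J + d$ ($n{\left(J,d \right)} = \left(J + d\right) + 25 = 25 + J + d$)
$\left(909 + \left(18 + n{\left(-2,1 \right)} \left(-35\right)\right)\right) \left(1974 + 809\right) = \left(909 + \left(18 + \left(25 - 2 + 1\right) \left(-35\right)\right)\right) \left(1974 + 809\right) = \left(909 + \left(18 + 24 \left(-35\right)\right)\right) 2783 = \left(909 + \left(18 - 840\right)\right) 2783 = \left(909 - 822\right) 2783 = 87 \cdot 2783 = 242121$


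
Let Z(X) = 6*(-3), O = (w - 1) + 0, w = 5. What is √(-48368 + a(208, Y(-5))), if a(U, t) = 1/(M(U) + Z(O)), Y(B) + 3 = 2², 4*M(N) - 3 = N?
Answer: 2*I*√233629393/139 ≈ 219.93*I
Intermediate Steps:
M(N) = ¾ + N/4
O = 4 (O = (5 - 1) + 0 = 4 + 0 = 4)
Z(X) = -18
Y(B) = 1 (Y(B) = -3 + 2² = -3 + 4 = 1)
a(U, t) = 1/(-69/4 + U/4) (a(U, t) = 1/((¾ + U/4) - 18) = 1/(-69/4 + U/4))
√(-48368 + a(208, Y(-5))) = √(-48368 + 4/(-69 + 208)) = √(-48368 + 4/139) = √(-6723148/139) = 2*I*√233629393/139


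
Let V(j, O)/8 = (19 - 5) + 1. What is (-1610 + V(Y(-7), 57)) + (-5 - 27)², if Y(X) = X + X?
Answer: -466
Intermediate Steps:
Y(X) = 2*X
V(j, O) = 120 (V(j, O) = 8*((19 - 5) + 1) = 8*(14 + 1) = 8*15 = 120)
(-1610 + V(Y(-7), 57)) + (-5 - 27)² = (-1610 + 120) + (-5 - 27)² = -1490 + (-32)² = -1490 + 1024 = -466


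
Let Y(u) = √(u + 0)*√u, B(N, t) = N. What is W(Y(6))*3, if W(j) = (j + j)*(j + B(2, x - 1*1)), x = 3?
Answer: 288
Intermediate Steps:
Y(u) = u (Y(u) = √u*√u = u)
W(j) = 2*j*(2 + j) (W(j) = (j + j)*(j + 2) = (2*j)*(2 + j) = 2*j*(2 + j))
W(Y(6))*3 = (2*6*(2 + 6))*3 = (2*6*8)*3 = 96*3 = 288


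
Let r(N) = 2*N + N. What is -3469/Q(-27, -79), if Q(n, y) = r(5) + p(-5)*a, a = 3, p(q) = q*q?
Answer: -3469/90 ≈ -38.544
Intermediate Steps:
r(N) = 3*N
p(q) = q²
Q(n, y) = 90 (Q(n, y) = 3*5 + (-5)²*3 = 15 + 25*3 = 15 + 75 = 90)
-3469/Q(-27, -79) = -3469/90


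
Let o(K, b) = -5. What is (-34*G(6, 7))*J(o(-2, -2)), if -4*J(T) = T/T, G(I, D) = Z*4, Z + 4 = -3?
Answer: -238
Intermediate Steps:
Z = -7 (Z = -4 - 3 = -7)
G(I, D) = -28 (G(I, D) = -7*4 = -28)
J(T) = -1/4 (J(T) = -T/(4*T) = -1/4*1 = -1/4)
(-34*G(6, 7))*J(o(-2, -2)) = -34*(-28)*(-1/4) = 952*(-1/4) = -238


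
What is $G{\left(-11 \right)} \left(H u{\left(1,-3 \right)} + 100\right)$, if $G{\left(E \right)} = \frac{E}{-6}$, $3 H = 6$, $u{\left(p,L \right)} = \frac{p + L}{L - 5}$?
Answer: $\frac{737}{4} \approx 184.25$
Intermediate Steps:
$u{\left(p,L \right)} = \frac{L + p}{-5 + L}$
$H = 2$ ($H = \frac{1}{3} \cdot 6 = 2$)
$G{\left(E \right)} = - \frac{E}{6}$ ($G{\left(E \right)} = E \left(- \frac{1}{6}\right) = - \frac{E}{6}$)
$G{\left(-11 \right)} \left(H u{\left(1,-3 \right)} + 100\right) = \left(- \frac{1}{6}\right) \left(-11\right) \left(2 \frac{-3 + 1}{-5 - 3} + 100\right) = \frac{11 \left(2 \frac{1}{-8} \left(-2\right) + 100\right)}{6} = \frac{11 \left(2 \left(\left(- \frac{1}{8}\right) \left(-2\right)\right) + 100\right)}{6} = \frac{11 \left(2 \cdot \frac{1}{4} + 100\right)}{6} = \frac{11 \left(\frac{1}{2} + 100\right)}{6} = \frac{11}{6} \cdot \frac{201}{2} = \frac{737}{4}$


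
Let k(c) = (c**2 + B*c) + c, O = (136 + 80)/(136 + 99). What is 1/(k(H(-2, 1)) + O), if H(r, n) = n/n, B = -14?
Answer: -235/2604 ≈ -0.090246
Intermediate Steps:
H(r, n) = 1
O = 216/235 ≈ 0.91915
k(c) = c**2 - 13*c (k(c) = (c**2 - 14*c) + c = c**2 - 13*c)
1/(k(H(-2, 1)) + O) = 1/(1*(-13 + 1) + 216/235) = 1/(1*(-12) + 216/235) = 1/(-12 + 216/235) = 1/(-2604/235) = -235/2604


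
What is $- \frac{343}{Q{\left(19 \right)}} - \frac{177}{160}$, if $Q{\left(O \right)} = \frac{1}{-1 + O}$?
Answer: $- \frac{988017}{160} \approx -6175.1$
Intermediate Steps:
$- \frac{343}{Q{\left(19 \right)}} - \frac{177}{160} = - \frac{343}{\frac{1}{-1 + 19}} - \frac{177}{160} = - \frac{343}{\frac{1}{18}} - \frac{177}{160} = - 343 \frac{1}{\frac{1}{18}} - \frac{177}{160} = \left(-343\right) 18 - \frac{177}{160} = -6174 - \frac{177}{160} = - \frac{988017}{160}$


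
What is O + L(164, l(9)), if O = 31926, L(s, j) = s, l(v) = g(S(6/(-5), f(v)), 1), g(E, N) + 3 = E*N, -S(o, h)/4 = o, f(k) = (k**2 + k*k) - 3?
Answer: 32090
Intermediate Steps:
f(k) = -3 + 2*k**2 (f(k) = (k**2 + k**2) - 3 = 2*k**2 - 3 = -3 + 2*k**2)
S(o, h) = -4*o
g(E, N) = -3 + E*N
l(v) = 9/5 (l(v) = -3 - 24/(-5)*1 = -3 - 24*(-1)/5*1 = -3 - 4*(-6/5)*1 = -3 + (24/5)*1 = -3 + 24/5 = 9/5)
O + L(164, l(9)) = 31926 + 164 = 32090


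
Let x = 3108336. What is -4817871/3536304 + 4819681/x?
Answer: 21544742983/114500219064 ≈ 0.18816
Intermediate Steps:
-4817871/3536304 + 4819681/x = -4817871/3536304 + 4819681/3108336 = -4817871*1/3536304 + 4819681*(1/3108336) = -1605957/1178768 + 4819681/3108336 = 21544742983/114500219064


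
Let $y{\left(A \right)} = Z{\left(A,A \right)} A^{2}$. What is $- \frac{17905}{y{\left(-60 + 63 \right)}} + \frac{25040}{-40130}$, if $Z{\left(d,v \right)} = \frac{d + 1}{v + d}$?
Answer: $- \frac{71867789}{24078} \approx -2984.8$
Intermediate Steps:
$Z{\left(d,v \right)} = \frac{1 + d}{d + v}$
$y{\left(A \right)} = \frac{A \left(1 + A\right)}{2}$ ($y{\left(A \right)} = \frac{1 + A}{A + A} A^{2} = \frac{1 + A}{2 A} A^{2} = \frac{A \left(1 + A\right)}{2}$)
$- \frac{17905}{y{\left(-60 + 63 \right)}} + \frac{25040}{-40130} = - \frac{17905}{\frac{1}{2} \left(-60 + 63\right) \left(1 + \left(-60 + 63\right)\right)} + \frac{25040}{-40130} = - \frac{17905}{\frac{1}{2} \cdot 3 \left(1 + 3\right)} + 25040 \left(- \frac{1}{40130}\right) = - \frac{17905}{\frac{1}{2} \cdot 3 \cdot 4} - \frac{2504}{4013} = - \frac{17905}{6} - \frac{2504}{4013} = - \frac{71867789}{24078}$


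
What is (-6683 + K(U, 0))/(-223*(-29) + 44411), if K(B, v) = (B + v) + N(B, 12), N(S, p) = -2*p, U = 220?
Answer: -6487/50878 ≈ -0.12750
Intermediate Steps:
K(B, v) = -24 + B + v (K(B, v) = (B + v) - 2*12 = (B + v) - 24 = -24 + B + v)
(-6683 + K(U, 0))/(-223*(-29) + 44411) = (-6683 + (-24 + 220 + 0))/(-223*(-29) + 44411) = (-6683 + 196)/(6467 + 44411) = -6487/50878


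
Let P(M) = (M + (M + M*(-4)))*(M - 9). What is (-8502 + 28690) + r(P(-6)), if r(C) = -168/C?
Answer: 302834/15 ≈ 20189.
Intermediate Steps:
P(M) = -2*M*(-9 + M) (P(M) = (M + (M - 4*M))*(-9 + M) = (M - 3*M)*(-9 + M) = (-2*M)*(-9 + M) = -2*M*(-9 + M))
(-8502 + 28690) + r(P(-6)) = (-8502 + 28690) - 168*(-1/(12*(9 - 1*(-6)))) = 20188 - 168*(-1/(12*(9 + 6))) = 20188 - 168/(2*(-6)*15) = 20188 - 168/(-180) = 20188 - 168*(-1/180) = 20188 + 14/15 = 302834/15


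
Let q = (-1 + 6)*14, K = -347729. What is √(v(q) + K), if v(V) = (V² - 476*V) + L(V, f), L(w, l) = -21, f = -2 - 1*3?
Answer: I*√376170 ≈ 613.33*I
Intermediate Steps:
f = -5 (f = -2 - 3 = -5)
q = 70 (q = 5*14 = 70)
v(V) = -21 + V² - 476*V (v(V) = (V² - 476*V) - 21 = -21 + V² - 476*V)
√(v(q) + K) = √((-21 + 70² - 476*70) - 347729) = √((-21 + 4900 - 33320) - 347729) = √(-28441 - 347729) = √(-376170) = I*√376170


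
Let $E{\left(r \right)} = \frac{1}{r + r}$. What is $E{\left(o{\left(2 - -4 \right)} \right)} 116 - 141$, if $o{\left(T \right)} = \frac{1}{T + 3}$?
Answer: $381$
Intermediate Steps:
$o{\left(T \right)} = \frac{1}{3 + T}$
$E{\left(r \right)} = \frac{1}{2 r}$
$E{\left(o{\left(2 - -4 \right)} \right)} 116 - 141 = \frac{1}{2 \frac{1}{3 + \left(2 - -4\right)}} 116 - 141 = \frac{1}{2 \frac{1}{3 + \left(2 + 4\right)}} 116 - 141 = \frac{1}{2 \frac{1}{3 + 6}} \cdot 116 - 141 = \frac{1}{2 \cdot \frac{1}{9}} \cdot 116 - 141 = \frac{\frac{1}{\frac{1}{9}}}{2} \cdot 116 - 141 = \frac{1}{2} \cdot 9 \cdot 116 - 141 = \frac{9}{2} \cdot 116 - 141 = 522 - 141 = 381$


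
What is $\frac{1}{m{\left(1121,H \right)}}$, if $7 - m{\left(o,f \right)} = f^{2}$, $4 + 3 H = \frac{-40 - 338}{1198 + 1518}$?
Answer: $\frac{338724}{1726259} \approx 0.19622$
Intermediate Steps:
$H = - \frac{803}{582}$ ($H = - \frac{4}{3} + \frac{\left(-40 - 338\right) \frac{1}{1198 + 1518}}{3} = - \frac{4}{3} + \frac{\left(-378\right) \frac{1}{2716}}{3} = - \frac{4}{3} + \frac{1}{3} \left(- \frac{27}{194}\right) = - \frac{4}{3} - \frac{9}{194} = - \frac{803}{582} \approx -1.3797$)
$m{\left(o,f \right)} = 7 - f^{2}$
$\frac{1}{m{\left(1121,H \right)}} = \frac{1}{7 - \left(- \frac{803}{582}\right)^{2}} = \frac{1}{7 - \frac{644809}{338724}} = \frac{1}{\frac{1726259}{338724}} = \frac{338724}{1726259}$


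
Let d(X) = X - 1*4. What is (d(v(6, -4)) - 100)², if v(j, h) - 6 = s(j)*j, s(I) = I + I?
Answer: 676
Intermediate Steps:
s(I) = 2*I
v(j, h) = 6 + 2*j² (v(j, h) = 6 + (2*j)*j = 6 + 2*j²)
d(X) = -4 + X (d(X) = X - 4 = -4 + X)
(d(v(6, -4)) - 100)² = ((-4 + (6 + 2*6²)) - 100)² = ((-4 + (6 + 2*36)) - 100)² = ((-4 + (6 + 72)) - 100)² = ((-4 + 78) - 100)² = (74 - 100)² = (-26)² = 676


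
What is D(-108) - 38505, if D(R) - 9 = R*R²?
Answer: -1298208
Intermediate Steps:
D(R) = 9 + R³ (D(R) = 9 + R*R² = 9 + R³)
D(-108) - 38505 = (9 + (-108)³) - 38505 = (9 - 1259712) - 38505 = -1259703 - 38505 = -1298208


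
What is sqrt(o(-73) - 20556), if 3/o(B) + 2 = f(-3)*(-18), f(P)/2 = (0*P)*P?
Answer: I*sqrt(82230)/2 ≈ 143.38*I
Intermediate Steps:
f(P) = 0 (f(P) = 2*((0*P)*P) = 2*(0*P) = 2*0 = 0)
o(B) = -3/2 (o(B) = 3/(-2 + 0*(-18)) = 3/(-2 + 0) = 3/(-2) = 3*(-1/2) = -3/2)
sqrt(o(-73) - 20556) = sqrt(-3/2 - 20556) = sqrt(-41115/2) = I*sqrt(82230)/2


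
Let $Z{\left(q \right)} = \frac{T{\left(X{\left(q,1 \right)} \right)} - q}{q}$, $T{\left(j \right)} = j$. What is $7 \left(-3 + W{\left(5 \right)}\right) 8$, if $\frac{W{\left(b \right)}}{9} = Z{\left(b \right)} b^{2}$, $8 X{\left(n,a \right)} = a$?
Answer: $-12453$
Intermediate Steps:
$X{\left(n,a \right)} = \frac{a}{8}$
$Z{\left(q \right)} = \frac{\frac{1}{8} - q}{q}$ ($Z{\left(q \right)} = \frac{\frac{1}{8} \cdot 1 - q}{q} = \frac{\frac{1}{8} - q}{q}$)
$W{\left(b \right)} = 9 b \left(\frac{1}{8} - b\right)$ ($W{\left(b \right)} = 9 \frac{\frac{1}{8} - b}{b} b^{2} = 9 b \left(\frac{1}{8} - b\right)$)
$7 \left(-3 + W{\left(5 \right)}\right) 8 = 7 \left(-3 + \frac{9}{8} \cdot 5 \left(1 - 40\right)\right) 8 = 7 \left(-3 + \frac{9}{8} \cdot 5 \left(-39\right)\right) 8 = 7 \left(-3 - \frac{1755}{8}\right) 8 = 7 \left(- \frac{1779}{8}\right) 8 = \left(- \frac{12453}{8}\right) 8 = -12453$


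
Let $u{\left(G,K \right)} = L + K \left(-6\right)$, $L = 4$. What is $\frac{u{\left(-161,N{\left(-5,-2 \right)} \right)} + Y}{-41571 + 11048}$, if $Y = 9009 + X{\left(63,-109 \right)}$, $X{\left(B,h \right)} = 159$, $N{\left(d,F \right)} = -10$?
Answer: $- \frac{9232}{30523} \approx -0.30246$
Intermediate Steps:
$Y = 9168$ ($Y = 9009 + 159 = 9168$)
$u{\left(G,K \right)} = 4 - 6 K$ ($u{\left(G,K \right)} = 4 + K \left(-6\right) = 4 - 6 K$)
$\frac{u{\left(-161,N{\left(-5,-2 \right)} \right)} + Y}{-41571 + 11048} = \frac{\left(4 - -60\right) + 9168}{-41571 + 11048} = \frac{\left(4 + 60\right) + 9168}{-30523} = \left(64 + 9168\right) \left(- \frac{1}{30523}\right) = 9232 \left(- \frac{1}{30523}\right) = - \frac{9232}{30523}$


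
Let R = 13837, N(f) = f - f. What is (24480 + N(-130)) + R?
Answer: 38317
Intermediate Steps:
N(f) = 0
(24480 + N(-130)) + R = (24480 + 0) + 13837 = 24480 + 13837 = 38317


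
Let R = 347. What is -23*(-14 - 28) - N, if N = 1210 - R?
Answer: 103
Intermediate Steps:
N = 863 (N = 1210 - 1*347 = 1210 - 347 = 863)
-23*(-14 - 28) - N = -23*(-14 - 28) - 1*863 = -23*(-42) - 863 = 966 - 863 = 103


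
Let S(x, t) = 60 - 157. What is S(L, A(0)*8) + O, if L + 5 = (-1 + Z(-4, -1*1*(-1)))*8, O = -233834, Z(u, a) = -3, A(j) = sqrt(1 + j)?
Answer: -233931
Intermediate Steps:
L = -37 (L = -5 + (-1 - 3)*8 = -5 - 4*8 = -5 - 32 = -37)
S(x, t) = -97
S(L, A(0)*8) + O = -97 - 233834 = -233931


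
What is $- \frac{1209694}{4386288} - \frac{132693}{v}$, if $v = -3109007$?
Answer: $- \frac{144496245467}{619863640728} \approx -0.23311$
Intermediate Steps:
$- \frac{1209694}{4386288} - \frac{132693}{v} = - \frac{1209694}{4386288} - \frac{132693}{-3109007} = \left(-1209694\right) \frac{1}{4386288} - - \frac{12063}{282637} = - \frac{604847}{2193144} + \frac{12063}{282637} = - \frac{144496245467}{619863640728}$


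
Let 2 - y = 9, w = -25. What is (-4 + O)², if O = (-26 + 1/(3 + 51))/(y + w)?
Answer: 30349081/2985984 ≈ 10.164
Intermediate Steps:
y = -7 (y = 2 - 1*9 = 2 - 9 = -7)
O = 1403/1728 (O = (-26 + 1/(3 + 51))/(-7 - 25) = (-26 + 1/54)/(-32) = (-26 + 1/54)*(-1/32) = -1403/54*(-1/32) = 1403/1728 ≈ 0.81192)
(-4 + O)² = (-4 + 1403/1728)² = (-5509/1728)² = 30349081/2985984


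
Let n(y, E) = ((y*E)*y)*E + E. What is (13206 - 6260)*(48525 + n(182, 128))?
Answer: 3769957260474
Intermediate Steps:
n(y, E) = E + E²*y² (n(y, E) = ((E*y)*y)*E + E = (E*y²)*E + E = E²*y² + E = E + E²*y²)
(13206 - 6260)*(48525 + n(182, 128)) = (13206 - 6260)*(48525 + 128*(1 + 128*182²)) = 6946*(48525 + 128*(1 + 128*33124)) = 6946*(48525 + 128*(1 + 4239872)) = 6946*(48525 + 128*4239873) = 6946*(48525 + 542703744) = 6946*542752269 = 3769957260474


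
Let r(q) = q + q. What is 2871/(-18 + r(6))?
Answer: -957/2 ≈ -478.50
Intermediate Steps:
r(q) = 2*q
2871/(-18 + r(6)) = 2871/(-18 + 2*6) = 2871/(-18 + 12) = 2871/(-6) = 2871*(-⅙) = -957/2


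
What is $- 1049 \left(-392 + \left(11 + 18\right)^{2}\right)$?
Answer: $-471001$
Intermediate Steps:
$- 1049 \left(-392 + \left(11 + 18\right)^{2}\right) = - 1049 \left(-392 + 29^{2}\right) = - 1049 \left(-392 + 841\right) = \left(-1049\right) 449 = -471001$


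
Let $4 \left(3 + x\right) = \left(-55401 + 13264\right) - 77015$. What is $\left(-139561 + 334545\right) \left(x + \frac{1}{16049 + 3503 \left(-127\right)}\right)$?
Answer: $- \frac{311373218336149}{53604} \approx -5.8088 \cdot 10^{9}$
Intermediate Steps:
$x = -29791$ ($x = -3 + \frac{\left(-55401 + 13264\right) - 77015}{4} = -3 + \frac{-42137 - 77015}{4} = -3 + \frac{1}{4} \left(-119152\right) = -3 - 29788 = -29791$)
$\left(-139561 + 334545\right) \left(x + \frac{1}{16049 + 3503 \left(-127\right)}\right) = \left(-139561 + 334545\right) \left(-29791 + \frac{1}{16049 + 3503 \left(-127\right)}\right) = 194984 \left(-29791 + \frac{1}{16049 - 444881}\right) = 194984 \left(-29791 + \frac{1}{-428832}\right) = 194984 \left(-29791 - \frac{1}{428832}\right) = 194984 \left(- \frac{12775334113}{428832}\right) = - \frac{311373218336149}{53604}$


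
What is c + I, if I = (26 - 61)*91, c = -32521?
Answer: -35706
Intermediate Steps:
I = -3185 (I = -35*91 = -3185)
c + I = -32521 - 3185 = -35706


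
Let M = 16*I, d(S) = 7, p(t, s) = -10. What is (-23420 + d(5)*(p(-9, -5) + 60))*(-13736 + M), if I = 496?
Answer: 133806000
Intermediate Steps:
M = 7936 (M = 16*496 = 7936)
(-23420 + d(5)*(p(-9, -5) + 60))*(-13736 + M) = (-23420 + 7*(-10 + 60))*(-13736 + 7936) = (-23420 + 7*50)*(-5800) = (-23420 + 350)*(-5800) = -23070*(-5800) = 133806000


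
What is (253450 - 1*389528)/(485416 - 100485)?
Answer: -136078/384931 ≈ -0.35351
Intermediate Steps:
(253450 - 1*389528)/(485416 - 100485) = (253450 - 389528)/384931 = -136078*1/384931 = -136078/384931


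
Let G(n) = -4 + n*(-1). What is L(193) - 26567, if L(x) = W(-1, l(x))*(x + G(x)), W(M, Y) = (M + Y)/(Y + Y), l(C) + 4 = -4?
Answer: -106277/4 ≈ -26569.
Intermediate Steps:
l(C) = -8 (l(C) = -4 - 4 = -8)
W(M, Y) = (M + Y)/(2*Y) (W(M, Y) = (M + Y)/((2*Y)) = (M + Y)*(1/(2*Y)) = (M + Y)/(2*Y))
G(n) = -4 - n
L(x) = -9/4 (L(x) = ((½)*(-1 - 8)/(-8))*(x + (-4 - x)) = ((½)*(-⅛)*(-9))*(-4) = (9/16)*(-4) = -9/4)
L(193) - 26567 = -9/4 - 26567 = -106277/4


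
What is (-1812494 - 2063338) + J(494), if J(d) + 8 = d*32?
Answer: -3860032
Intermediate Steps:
J(d) = -8 + 32*d (J(d) = -8 + d*32 = -8 + 32*d)
(-1812494 - 2063338) + J(494) = (-1812494 - 2063338) + (-8 + 32*494) = -3875832 + (-8 + 15808) = -3875832 + 15800 = -3860032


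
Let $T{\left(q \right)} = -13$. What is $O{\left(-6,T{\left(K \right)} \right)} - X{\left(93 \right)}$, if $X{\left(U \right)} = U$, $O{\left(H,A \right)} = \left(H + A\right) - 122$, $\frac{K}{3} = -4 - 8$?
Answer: $-234$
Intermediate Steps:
$K = -36$ ($K = 3 \left(-4 - 8\right) = 3 \left(-12\right) = -36$)
$O{\left(H,A \right)} = -122 + A + H$ ($O{\left(H,A \right)} = \left(A + H\right) - 122 = -122 + A + H$)
$O{\left(-6,T{\left(K \right)} \right)} - X{\left(93 \right)} = \left(-122 - 13 - 6\right) - 93 = -141 - 93 = -234$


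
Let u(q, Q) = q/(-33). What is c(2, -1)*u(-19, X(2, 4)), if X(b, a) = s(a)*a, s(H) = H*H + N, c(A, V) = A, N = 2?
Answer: 38/33 ≈ 1.1515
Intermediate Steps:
s(H) = 2 + H² (s(H) = H*H + 2 = H² + 2 = 2 + H²)
X(b, a) = a*(2 + a²) (X(b, a) = (2 + a²)*a = a*(2 + a²))
u(q, Q) = -q/33 (u(q, Q) = q*(-1/33) = -q/33)
c(2, -1)*u(-19, X(2, 4)) = 2*(-1/33*(-19)) = 2*(19/33) = 38/33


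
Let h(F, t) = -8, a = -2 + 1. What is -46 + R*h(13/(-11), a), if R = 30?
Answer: -286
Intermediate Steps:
a = -1
-46 + R*h(13/(-11), a) = -46 + 30*(-8) = -46 - 240 = -286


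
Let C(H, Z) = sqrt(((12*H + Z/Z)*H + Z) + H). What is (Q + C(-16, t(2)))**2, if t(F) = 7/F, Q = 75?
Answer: (150 + sqrt(12174))**2/4 ≈ 16944.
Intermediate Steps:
C(H, Z) = sqrt(H + Z + H*(1 + 12*H)) (C(H, Z) = sqrt(((12*H + 1)*H + Z) + H) = sqrt(((1 + 12*H)*H + Z) + H) = sqrt((H*(1 + 12*H) + Z) + H) = sqrt((Z + H*(1 + 12*H)) + H) = sqrt(H + Z + H*(1 + 12*H)))
(Q + C(-16, t(2)))**2 = (75 + sqrt(7/2 + 2*(-16) + 12*(-16)**2))**2 = (75 + sqrt(7*(1/2) - 32 + 12*256))**2 = (75 + sqrt(7/2 - 32 + 3072))**2 = (75 + sqrt(6087/2))**2 = (75 + sqrt(12174)/2)**2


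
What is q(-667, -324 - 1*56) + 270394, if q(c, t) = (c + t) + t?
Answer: 268967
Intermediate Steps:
q(c, t) = c + 2*t
q(-667, -324 - 1*56) + 270394 = (-667 + 2*(-324 - 1*56)) + 270394 = (-667 + 2*(-324 - 56)) + 270394 = (-667 + 2*(-380)) + 270394 = (-667 - 760) + 270394 = -1427 + 270394 = 268967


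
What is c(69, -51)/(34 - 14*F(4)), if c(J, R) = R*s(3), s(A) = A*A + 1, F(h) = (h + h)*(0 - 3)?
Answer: -51/37 ≈ -1.3784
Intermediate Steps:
F(h) = -6*h (F(h) = (2*h)*(-3) = -6*h)
s(A) = 1 + A² (s(A) = A² + 1 = 1 + A²)
c(J, R) = 10*R (c(J, R) = R*(1 + 3²) = R*(1 + 9) = R*10 = 10*R)
c(69, -51)/(34 - 14*F(4)) = (10*(-51))/(34 - (-84)*4) = -510/(34 - 14*(-24)) = -510/(34 + 336) = -510/370 = -510*1/370 = -51/37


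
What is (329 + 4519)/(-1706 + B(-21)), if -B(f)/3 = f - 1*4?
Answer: -4848/1631 ≈ -2.9724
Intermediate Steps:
B(f) = 12 - 3*f (B(f) = -3*(f - 1*4) = -3*(f - 4) = -3*(-4 + f) = 12 - 3*f)
(329 + 4519)/(-1706 + B(-21)) = (329 + 4519)/(-1706 + (12 - 3*(-21))) = 4848/(-1706 + (12 + 63)) = 4848/(-1706 + 75) = 4848/(-1631) = 4848*(-1/1631) = -4848/1631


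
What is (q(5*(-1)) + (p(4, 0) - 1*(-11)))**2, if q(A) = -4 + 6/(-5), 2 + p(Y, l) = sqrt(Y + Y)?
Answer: 561/25 + 76*sqrt(2)/5 ≈ 43.936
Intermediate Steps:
p(Y, l) = -2 + sqrt(2)*sqrt(Y) (p(Y, l) = -2 + sqrt(Y + Y) = -2 + sqrt(2*Y) = -2 + sqrt(2)*sqrt(Y))
q(A) = -26/5 (q(A) = -4 + 6*(-1/5) = -4 - 6/5 = -26/5)
(q(5*(-1)) + (p(4, 0) - 1*(-11)))**2 = (-26/5 + ((-2 + sqrt(2)*sqrt(4)) - 1*(-11)))**2 = (-26/5 + ((-2 + sqrt(2)*2) + 11))**2 = (-26/5 + ((-2 + 2*sqrt(2)) + 11))**2 = (-26/5 + (9 + 2*sqrt(2)))**2 = (19/5 + 2*sqrt(2))**2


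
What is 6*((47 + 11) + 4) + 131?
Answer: 503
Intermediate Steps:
6*((47 + 11) + 4) + 131 = 6*(58 + 4) + 131 = 6*62 + 131 = 372 + 131 = 503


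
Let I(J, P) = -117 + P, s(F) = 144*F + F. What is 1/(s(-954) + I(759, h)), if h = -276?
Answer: -1/138723 ≈ -7.2086e-6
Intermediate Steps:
s(F) = 145*F
1/(s(-954) + I(759, h)) = 1/(145*(-954) + (-117 - 276)) = 1/(-138330 - 393) = 1/(-138723) = -1/138723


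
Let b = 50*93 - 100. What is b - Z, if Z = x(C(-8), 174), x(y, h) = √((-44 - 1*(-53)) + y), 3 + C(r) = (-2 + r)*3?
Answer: 4550 - 2*I*√6 ≈ 4550.0 - 4.899*I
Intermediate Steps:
C(r) = -9 + 3*r (C(r) = -3 + (-2 + r)*3 = -3 + (-6 + 3*r) = -9 + 3*r)
x(y, h) = √(9 + y) (x(y, h) = √((-44 + 53) + y) = √(9 + y))
b = 4550 (b = 4650 - 100 = 4550)
Z = 2*I*√6 (Z = √(9 + (-9 + 3*(-8))) = √(9 + (-9 - 24)) = √(9 - 33) = √(-24) = 2*I*√6 ≈ 4.899*I)
b - Z = 4550 - 2*I*√6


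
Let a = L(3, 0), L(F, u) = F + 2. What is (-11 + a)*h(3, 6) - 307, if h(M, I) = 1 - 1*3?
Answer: -295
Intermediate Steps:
h(M, I) = -2 (h(M, I) = 1 - 3 = -2)
L(F, u) = 2 + F
a = 5 (a = 2 + 3 = 5)
(-11 + a)*h(3, 6) - 307 = (-11 + 5)*(-2) - 307 = -6*(-2) - 307 = 12 - 307 = -295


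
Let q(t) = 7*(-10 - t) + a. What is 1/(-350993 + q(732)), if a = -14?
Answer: -1/356201 ≈ -2.8074e-6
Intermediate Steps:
q(t) = -84 - 7*t (q(t) = 7*(-10 - t) - 14 = (-70 - 7*t) - 14 = -84 - 7*t)
1/(-350993 + q(732)) = 1/(-350993 + (-84 - 7*732)) = 1/(-350993 + (-84 - 5124)) = 1/(-350993 - 5208) = 1/(-356201) = -1/356201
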